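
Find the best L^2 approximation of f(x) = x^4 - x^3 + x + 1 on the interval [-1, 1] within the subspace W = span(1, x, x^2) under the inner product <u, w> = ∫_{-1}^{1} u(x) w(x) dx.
g(x) = 6*x^2/7 + 2*x/5 + 32/35

The best approximation g ∈ W is the orthogonal projection of f onto W. Writing g = a_0 + a_1 x + a_2 x^2, the coefficients solve the normal equations G · a = b where
  G_{ij} = <φ_i, φ_j> and b_i = <f, φ_i>, with φ_0 = 1, φ_1 = x, φ_2 = x^2.
G =
  [2, 0, 2/3]
  [0, 2/3, 0]
  [2/3, 0, 2/5],
b = (12/5, 4/15, 20/21).
Solving gives a_0 = 32/35, a_1 = 2/5, a_2 = 6/7, so
  g(x) = 6*x^2/7 + 2*x/5 + 32/35.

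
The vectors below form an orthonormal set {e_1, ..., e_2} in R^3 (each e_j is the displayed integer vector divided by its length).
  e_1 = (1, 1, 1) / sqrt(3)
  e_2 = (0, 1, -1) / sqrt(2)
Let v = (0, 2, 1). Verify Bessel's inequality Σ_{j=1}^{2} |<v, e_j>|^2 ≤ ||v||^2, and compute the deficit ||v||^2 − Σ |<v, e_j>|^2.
Σ |<v, e_j>|^2 = 7/2; ||v||^2 = 5; deficit = 3/2

Write each e_j = u_j / sqrt(<u_j, u_j>) where u_j is the displayed integer vector. Then <v, e_j> = <v, u_j> / sqrt(<u_j, u_j>), so |<v, e_j>|^2 = <v, u_j>^2 / <u_j, u_j>.
Coefficients: <v, e_1> = 3/sqrt(3), <v, e_2> = 1/sqrt(2).
Square and sum: Σ |<v, e_j>|^2 = 7/2.
Compute ||v||^2 = v·v = 5.
Deficit = 5 − 7/2 = 3/2 ≥ 0, confirming Bessel's inequality. (The deficit equals ||v − Σ <v,e_j> e_j||^2, the squared distance from v to span{e_j}.)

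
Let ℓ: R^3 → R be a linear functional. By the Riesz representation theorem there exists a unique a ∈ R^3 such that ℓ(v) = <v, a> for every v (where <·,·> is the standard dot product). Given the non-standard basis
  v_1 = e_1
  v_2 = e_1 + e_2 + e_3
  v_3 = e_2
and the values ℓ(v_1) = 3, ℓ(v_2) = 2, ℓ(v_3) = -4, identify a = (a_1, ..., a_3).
a = (3, -4, 3)

Write a = (a_1, ..., a_3) in the standard basis. For each basis vector v_i, ℓ(v_i) = <v_i, a> is a linear equation in the a_j's. Collect the n equations into a matrix system V a = ℓ, where row i of V is v_i (expressed in the standard basis). Since V is invertible (lower-triangular with 1s on the diagonal, up to permutation), solve by back-substitution:
  V =
[[1, 0, 0],
 [1, 1, 1],
 [0, 1, 0]]
  V a = (3, 2, -4)
Solving gives a = (3, -4, 3).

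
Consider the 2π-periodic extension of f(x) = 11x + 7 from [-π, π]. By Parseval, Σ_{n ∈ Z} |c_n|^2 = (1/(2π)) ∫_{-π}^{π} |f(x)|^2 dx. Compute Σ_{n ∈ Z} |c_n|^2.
Σ |c_n|^2 = 121π^2/3 + 49

Expand and integrate term by term over [-π, π]:
  ∫ (11x)^2 dx = 121·(2π^3/3); ∫ 2·11·(7)·x dx = 0 (odd integrand); ∫ 7^2 dx = 49·2π.
So (1/(2π)) ∫_{-π}^{π} (11x + 7)^2 dx = 121π^2/3 + 49 = 121π^2/3 + 49.
Parseval ⇒ Σ |c_n|^2 = 121π^2/3 + 49.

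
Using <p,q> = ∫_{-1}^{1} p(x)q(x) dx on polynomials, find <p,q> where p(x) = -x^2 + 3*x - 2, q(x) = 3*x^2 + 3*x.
<p,q> = 4/5

Expand the product: p(x)·q(x) = -3*x^4 + 6*x^3 + 3*x^2 - 6*x.
∫_{-1}^{1} of each monomial x^k gives [2/(k+1) if k even, 0 if k odd]. Integrating term-by-term (or equivalently evaluating the antiderivative F(x) = -3*x^5/5 + 3*x^4/2 + x^3 - 3*x^2 at the endpoints):
  F(1) − F(−1) = -11/10 − (-19/10) = 4/5.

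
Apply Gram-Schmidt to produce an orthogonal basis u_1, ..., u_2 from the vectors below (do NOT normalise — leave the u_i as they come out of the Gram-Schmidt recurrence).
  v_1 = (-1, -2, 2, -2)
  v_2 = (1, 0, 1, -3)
Orthogonal basis:
  u_1 = (-1, -2, 2, -2)
  u_2 = (20/13, 14/13, -1/13, -25/13)

Apply the Gram-Schmidt recurrence
  u_1 = v_1
  u_i = v_i − Σ_{j<i} ((v_i · u_j) / (u_j · u_j)) · u_j.

Step by step this gives:
  u_1 = (-1, -2, 2, -2)
  u_2 = (20/13, 14/13, -1/13, -25/13)

Orthogonality check:
  u_2 · u_1 = 0 (should be 0)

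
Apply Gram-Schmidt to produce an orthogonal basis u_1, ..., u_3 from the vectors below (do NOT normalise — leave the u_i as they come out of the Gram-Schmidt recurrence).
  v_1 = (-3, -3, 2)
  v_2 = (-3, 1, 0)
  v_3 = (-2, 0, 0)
Orthogonal basis:
  u_1 = (-3, -3, 2)
  u_2 = (-24/11, 20/11, -6/11)
  u_3 = (-1/23, -3/23, -6/23)

Apply the Gram-Schmidt recurrence
  u_1 = v_1
  u_i = v_i − Σ_{j<i} ((v_i · u_j) / (u_j · u_j)) · u_j.

Step by step this gives:
  u_1 = (-3, -3, 2)
  u_2 = (-24/11, 20/11, -6/11)
  u_3 = (-1/23, -3/23, -6/23)

Orthogonality check:
  u_2 · u_1 = 0 (should be 0)
  u_3 · u_1 = 0 (should be 0)
  u_3 · u_2 = 0 (should be 0)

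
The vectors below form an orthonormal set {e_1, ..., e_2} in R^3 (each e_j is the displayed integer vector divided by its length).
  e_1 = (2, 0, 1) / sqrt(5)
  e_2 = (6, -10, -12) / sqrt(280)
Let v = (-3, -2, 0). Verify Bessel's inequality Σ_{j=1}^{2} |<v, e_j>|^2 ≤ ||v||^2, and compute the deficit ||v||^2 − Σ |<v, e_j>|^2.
Σ |<v, e_j>|^2 = 101/14; ||v||^2 = 13; deficit = 81/14

Write each e_j = u_j / sqrt(<u_j, u_j>) where u_j is the displayed integer vector. Then <v, e_j> = <v, u_j> / sqrt(<u_j, u_j>), so |<v, e_j>|^2 = <v, u_j>^2 / <u_j, u_j>.
Coefficients: <v, e_1> = -6/sqrt(5), <v, e_2> = 2/sqrt(280).
Square and sum: Σ |<v, e_j>|^2 = 101/14.
Compute ||v||^2 = v·v = 13.
Deficit = 13 − 101/14 = 81/14 ≥ 0, confirming Bessel's inequality. (The deficit equals ||v − Σ <v,e_j> e_j||^2, the squared distance from v to span{e_j}.)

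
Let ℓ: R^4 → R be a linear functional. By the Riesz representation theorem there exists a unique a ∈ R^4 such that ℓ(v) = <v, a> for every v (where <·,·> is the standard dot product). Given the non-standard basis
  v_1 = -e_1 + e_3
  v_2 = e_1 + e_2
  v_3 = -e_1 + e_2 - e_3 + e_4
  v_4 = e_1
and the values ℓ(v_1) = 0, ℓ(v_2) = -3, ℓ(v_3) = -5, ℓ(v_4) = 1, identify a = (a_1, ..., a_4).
a = (1, -4, 1, 1)

Write a = (a_1, ..., a_4) in the standard basis. For each basis vector v_i, ℓ(v_i) = <v_i, a> is a linear equation in the a_j's. Collect the n equations into a matrix system V a = ℓ, where row i of V is v_i (expressed in the standard basis). Since V is invertible (lower-triangular with 1s on the diagonal, up to permutation), solve by back-substitution:
  V =
[[-1, 0, 1, 0],
 [1, 1, 0, 0],
 [-1, 1, -1, 1],
 [1, 0, 0, 0]]
  V a = (0, -3, -5, 1)
Solving gives a = (1, -4, 1, 1).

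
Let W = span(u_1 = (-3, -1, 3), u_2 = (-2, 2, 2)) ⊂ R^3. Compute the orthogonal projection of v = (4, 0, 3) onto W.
proj_W(v) = (1/2, 0, -1/2)

Set up U = [u_1 | ... | u_2] ∈ R^(3×2). The projector onto W = col(U) is P = U (U^T U)^(-1) U^T.
Compute U^T U =
  [19, 10]
  [10, 12],
and U^T v = (-3, -2).
Solve U^T U · c = U^T v for the coefficients: c = (-1/8, -1/16). The projection is proj_W(v) = U c.
Check: (v - proj_W(v)) · u_1 = 0  (should be 0).
Check: (v - proj_W(v)) · u_2 = 0  (should be 0).
Result: proj_W(v) = (1/2, 0, -1/2).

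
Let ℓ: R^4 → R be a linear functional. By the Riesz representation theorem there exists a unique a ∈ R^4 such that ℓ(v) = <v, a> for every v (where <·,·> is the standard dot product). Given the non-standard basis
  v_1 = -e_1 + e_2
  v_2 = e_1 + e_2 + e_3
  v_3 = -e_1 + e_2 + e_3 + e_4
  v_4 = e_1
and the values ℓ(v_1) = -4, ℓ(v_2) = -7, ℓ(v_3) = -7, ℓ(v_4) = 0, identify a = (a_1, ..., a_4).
a = (0, -4, -3, 0)

Write a = (a_1, ..., a_4) in the standard basis. For each basis vector v_i, ℓ(v_i) = <v_i, a> is a linear equation in the a_j's. Collect the n equations into a matrix system V a = ℓ, where row i of V is v_i (expressed in the standard basis). Since V is invertible (lower-triangular with 1s on the diagonal, up to permutation), solve by back-substitution:
  V =
[[-1, 1, 0, 0],
 [1, 1, 1, 0],
 [-1, 1, 1, 1],
 [1, 0, 0, 0]]
  V a = (-4, -7, -7, 0)
Solving gives a = (0, -4, -3, 0).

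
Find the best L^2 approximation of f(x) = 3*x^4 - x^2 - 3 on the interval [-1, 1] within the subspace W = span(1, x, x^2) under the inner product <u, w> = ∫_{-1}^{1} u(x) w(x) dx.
g(x) = 11*x^2/7 - 114/35

The best approximation g ∈ W is the orthogonal projection of f onto W. Writing g = a_0 + a_1 x + a_2 x^2, the coefficients solve the normal equations G · a = b where
  G_{ij} = <φ_i, φ_j> and b_i = <f, φ_i>, with φ_0 = 1, φ_1 = x, φ_2 = x^2.
G =
  [2, 0, 2/3]
  [0, 2/3, 0]
  [2/3, 0, 2/5],
b = (-82/15, 0, -54/35).
Solving gives a_0 = -114/35, a_1 = 0, a_2 = 11/7, so
  g(x) = 11*x^2/7 - 114/35.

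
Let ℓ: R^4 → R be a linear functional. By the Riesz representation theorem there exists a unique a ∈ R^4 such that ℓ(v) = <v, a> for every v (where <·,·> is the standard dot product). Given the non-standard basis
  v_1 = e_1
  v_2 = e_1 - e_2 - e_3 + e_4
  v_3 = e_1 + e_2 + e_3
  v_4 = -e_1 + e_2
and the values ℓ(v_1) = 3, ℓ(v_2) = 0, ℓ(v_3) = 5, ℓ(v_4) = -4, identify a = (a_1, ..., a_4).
a = (3, -1, 3, -1)

Write a = (a_1, ..., a_4) in the standard basis. For each basis vector v_i, ℓ(v_i) = <v_i, a> is a linear equation in the a_j's. Collect the n equations into a matrix system V a = ℓ, where row i of V is v_i (expressed in the standard basis). Since V is invertible (lower-triangular with 1s on the diagonal, up to permutation), solve by back-substitution:
  V =
[[1, 0, 0, 0],
 [1, -1, -1, 1],
 [1, 1, 1, 0],
 [-1, 1, 0, 0]]
  V a = (3, 0, 5, -4)
Solving gives a = (3, -1, 3, -1).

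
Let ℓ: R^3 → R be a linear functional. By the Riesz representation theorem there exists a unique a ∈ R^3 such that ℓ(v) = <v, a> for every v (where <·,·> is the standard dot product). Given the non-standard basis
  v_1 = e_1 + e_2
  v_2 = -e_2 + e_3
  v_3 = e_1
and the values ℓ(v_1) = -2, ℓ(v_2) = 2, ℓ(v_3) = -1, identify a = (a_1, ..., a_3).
a = (-1, -1, 1)

Write a = (a_1, ..., a_3) in the standard basis. For each basis vector v_i, ℓ(v_i) = <v_i, a> is a linear equation in the a_j's. Collect the n equations into a matrix system V a = ℓ, where row i of V is v_i (expressed in the standard basis). Since V is invertible (lower-triangular with 1s on the diagonal, up to permutation), solve by back-substitution:
  V =
[[1, 1, 0],
 [0, -1, 1],
 [1, 0, 0]]
  V a = (-2, 2, -1)
Solving gives a = (-1, -1, 1).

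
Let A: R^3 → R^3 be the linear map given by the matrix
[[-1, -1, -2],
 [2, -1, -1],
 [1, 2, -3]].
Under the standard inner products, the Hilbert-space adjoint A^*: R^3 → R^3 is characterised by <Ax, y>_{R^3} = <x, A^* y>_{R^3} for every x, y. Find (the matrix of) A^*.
A^* = A^T =
[[-1, 2, 1],
 [-1, -1, 2],
 [-2, -1, -3]]

For real matrices with standard dot products, the defining identity <Ax, y> = <x, A^* y> gives (Ax)^T y = x^T (A^*) y, i.e. x^T A^T y = x^T (A^*) y. Since this holds for all x, y, we must have A^* = A^T. Therefore
A^* =
[[-1, 2, 1],
 [-1, -1, 2],
 [-2, -1, -3]].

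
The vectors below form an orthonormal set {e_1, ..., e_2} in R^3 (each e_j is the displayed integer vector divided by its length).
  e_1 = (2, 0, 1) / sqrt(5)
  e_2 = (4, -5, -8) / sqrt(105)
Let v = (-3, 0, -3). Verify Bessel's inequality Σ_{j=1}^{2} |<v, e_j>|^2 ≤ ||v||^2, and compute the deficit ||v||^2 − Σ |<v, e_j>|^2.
Σ |<v, e_j>|^2 = 123/7; ||v||^2 = 18; deficit = 3/7

Write each e_j = u_j / sqrt(<u_j, u_j>) where u_j is the displayed integer vector. Then <v, e_j> = <v, u_j> / sqrt(<u_j, u_j>), so |<v, e_j>|^2 = <v, u_j>^2 / <u_j, u_j>.
Coefficients: <v, e_1> = -9/sqrt(5), <v, e_2> = 12/sqrt(105).
Square and sum: Σ |<v, e_j>|^2 = 123/7.
Compute ||v||^2 = v·v = 18.
Deficit = 18 − 123/7 = 3/7 ≥ 0, confirming Bessel's inequality. (The deficit equals ||v − Σ <v,e_j> e_j||^2, the squared distance from v to span{e_j}.)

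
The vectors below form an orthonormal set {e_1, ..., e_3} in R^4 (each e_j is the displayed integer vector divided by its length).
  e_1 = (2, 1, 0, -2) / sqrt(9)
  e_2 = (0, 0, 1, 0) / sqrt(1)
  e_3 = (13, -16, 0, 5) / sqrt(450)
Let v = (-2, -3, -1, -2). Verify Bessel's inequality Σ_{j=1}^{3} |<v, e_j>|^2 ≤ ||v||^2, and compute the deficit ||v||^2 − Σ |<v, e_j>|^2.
Σ |<v, e_j>|^2 = 58/25; ||v||^2 = 18; deficit = 392/25

Write each e_j = u_j / sqrt(<u_j, u_j>) where u_j is the displayed integer vector. Then <v, e_j> = <v, u_j> / sqrt(<u_j, u_j>), so |<v, e_j>|^2 = <v, u_j>^2 / <u_j, u_j>.
Coefficients: <v, e_1> = -3/sqrt(9), <v, e_2> = -1/sqrt(1), <v, e_3> = 12/sqrt(450).
Square and sum: Σ |<v, e_j>|^2 = 58/25.
Compute ||v||^2 = v·v = 18.
Deficit = 18 − 58/25 = 392/25 ≥ 0, confirming Bessel's inequality. (The deficit equals ||v − Σ <v,e_j> e_j||^2, the squared distance from v to span{e_j}.)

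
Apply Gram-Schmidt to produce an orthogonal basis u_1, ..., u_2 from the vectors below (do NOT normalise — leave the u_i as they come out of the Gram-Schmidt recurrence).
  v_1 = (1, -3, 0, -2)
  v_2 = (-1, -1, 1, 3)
Orthogonal basis:
  u_1 = (1, -3, 0, -2)
  u_2 = (-5/7, -13/7, 1, 17/7)

Apply the Gram-Schmidt recurrence
  u_1 = v_1
  u_i = v_i − Σ_{j<i} ((v_i · u_j) / (u_j · u_j)) · u_j.

Step by step this gives:
  u_1 = (1, -3, 0, -2)
  u_2 = (-5/7, -13/7, 1, 17/7)

Orthogonality check:
  u_2 · u_1 = 0 (should be 0)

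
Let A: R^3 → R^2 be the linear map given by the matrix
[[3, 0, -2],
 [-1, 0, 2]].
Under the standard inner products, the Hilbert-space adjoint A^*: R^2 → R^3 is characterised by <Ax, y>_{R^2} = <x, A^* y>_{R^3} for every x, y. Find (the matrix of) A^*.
A^* = A^T =
[[3, -1],
 [0, 0],
 [-2, 2]]

For real matrices with standard dot products, the defining identity <Ax, y> = <x, A^* y> gives (Ax)^T y = x^T (A^*) y, i.e. x^T A^T y = x^T (A^*) y. Since this holds for all x, y, we must have A^* = A^T. Therefore
A^* =
[[3, -1],
 [0, 0],
 [-2, 2]].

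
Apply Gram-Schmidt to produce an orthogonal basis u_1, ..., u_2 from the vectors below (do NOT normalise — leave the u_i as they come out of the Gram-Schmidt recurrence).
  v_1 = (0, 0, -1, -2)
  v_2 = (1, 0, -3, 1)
Orthogonal basis:
  u_1 = (0, 0, -1, -2)
  u_2 = (1, 0, -14/5, 7/5)

Apply the Gram-Schmidt recurrence
  u_1 = v_1
  u_i = v_i − Σ_{j<i} ((v_i · u_j) / (u_j · u_j)) · u_j.

Step by step this gives:
  u_1 = (0, 0, -1, -2)
  u_2 = (1, 0, -14/5, 7/5)

Orthogonality check:
  u_2 · u_1 = 0 (should be 0)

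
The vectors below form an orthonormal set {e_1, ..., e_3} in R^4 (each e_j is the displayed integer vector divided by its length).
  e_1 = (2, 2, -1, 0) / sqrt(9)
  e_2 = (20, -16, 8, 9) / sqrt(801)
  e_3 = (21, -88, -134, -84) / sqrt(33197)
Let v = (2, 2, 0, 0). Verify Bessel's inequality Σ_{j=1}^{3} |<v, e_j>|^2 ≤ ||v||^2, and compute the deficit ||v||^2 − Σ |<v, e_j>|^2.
Σ |<v, e_j>|^2 = 2884/373; ||v||^2 = 8; deficit = 100/373

Write each e_j = u_j / sqrt(<u_j, u_j>) where u_j is the displayed integer vector. Then <v, e_j> = <v, u_j> / sqrt(<u_j, u_j>), so |<v, e_j>|^2 = <v, u_j>^2 / <u_j, u_j>.
Coefficients: <v, e_1> = 8/sqrt(9), <v, e_2> = 8/sqrt(801), <v, e_3> = -134/sqrt(33197).
Square and sum: Σ |<v, e_j>|^2 = 2884/373.
Compute ||v||^2 = v·v = 8.
Deficit = 8 − 2884/373 = 100/373 ≥ 0, confirming Bessel's inequality. (The deficit equals ||v − Σ <v,e_j> e_j||^2, the squared distance from v to span{e_j}.)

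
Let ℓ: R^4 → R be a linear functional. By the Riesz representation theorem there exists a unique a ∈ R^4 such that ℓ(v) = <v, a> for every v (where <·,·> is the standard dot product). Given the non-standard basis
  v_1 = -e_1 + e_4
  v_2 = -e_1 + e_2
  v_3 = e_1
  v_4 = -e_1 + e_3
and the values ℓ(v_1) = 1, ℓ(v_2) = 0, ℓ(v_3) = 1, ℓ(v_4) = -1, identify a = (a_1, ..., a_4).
a = (1, 1, 0, 2)

Write a = (a_1, ..., a_4) in the standard basis. For each basis vector v_i, ℓ(v_i) = <v_i, a> is a linear equation in the a_j's. Collect the n equations into a matrix system V a = ℓ, where row i of V is v_i (expressed in the standard basis). Since V is invertible (lower-triangular with 1s on the diagonal, up to permutation), solve by back-substitution:
  V =
[[-1, 0, 0, 1],
 [-1, 1, 0, 0],
 [1, 0, 0, 0],
 [-1, 0, 1, 0]]
  V a = (1, 0, 1, -1)
Solving gives a = (1, 1, 0, 2).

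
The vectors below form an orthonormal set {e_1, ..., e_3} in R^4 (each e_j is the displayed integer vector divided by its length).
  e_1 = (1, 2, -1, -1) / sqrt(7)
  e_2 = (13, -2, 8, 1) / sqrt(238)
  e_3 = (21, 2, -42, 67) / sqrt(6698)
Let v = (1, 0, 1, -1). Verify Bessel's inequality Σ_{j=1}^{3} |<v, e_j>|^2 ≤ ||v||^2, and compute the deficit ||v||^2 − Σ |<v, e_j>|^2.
Σ |<v, e_j>|^2 = 587/197; ||v||^2 = 3; deficit = 4/197

Write each e_j = u_j / sqrt(<u_j, u_j>) where u_j is the displayed integer vector. Then <v, e_j> = <v, u_j> / sqrt(<u_j, u_j>), so |<v, e_j>|^2 = <v, u_j>^2 / <u_j, u_j>.
Coefficients: <v, e_1> = 1/sqrt(7), <v, e_2> = 20/sqrt(238), <v, e_3> = -88/sqrt(6698).
Square and sum: Σ |<v, e_j>|^2 = 587/197.
Compute ||v||^2 = v·v = 3.
Deficit = 3 − 587/197 = 4/197 ≥ 0, confirming Bessel's inequality. (The deficit equals ||v − Σ <v,e_j> e_j||^2, the squared distance from v to span{e_j}.)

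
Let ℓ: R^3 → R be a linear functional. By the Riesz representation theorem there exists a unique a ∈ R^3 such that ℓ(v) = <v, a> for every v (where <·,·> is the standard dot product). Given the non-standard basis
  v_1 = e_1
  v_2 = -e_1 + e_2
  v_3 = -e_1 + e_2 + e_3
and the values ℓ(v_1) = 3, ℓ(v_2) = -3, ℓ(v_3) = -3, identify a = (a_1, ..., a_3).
a = (3, 0, 0)

Write a = (a_1, ..., a_3) in the standard basis. For each basis vector v_i, ℓ(v_i) = <v_i, a> is a linear equation in the a_j's. Collect the n equations into a matrix system V a = ℓ, where row i of V is v_i (expressed in the standard basis). Since V is invertible (lower-triangular with 1s on the diagonal, up to permutation), solve by back-substitution:
  V =
[[1, 0, 0],
 [-1, 1, 0],
 [-1, 1, 1]]
  V a = (3, -3, -3)
Solving gives a = (3, 0, 0).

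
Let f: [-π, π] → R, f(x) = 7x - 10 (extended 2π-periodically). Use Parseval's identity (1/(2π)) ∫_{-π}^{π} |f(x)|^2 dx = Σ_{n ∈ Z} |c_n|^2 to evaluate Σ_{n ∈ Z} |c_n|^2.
Σ |c_n|^2 = 49π^2/3 + 100

Expand and integrate term by term over [-π, π]:
  ∫ (7x)^2 dx = 49·(2π^3/3); ∫ 2·7·(-10)·x dx = 0 (odd integrand); ∫ (-10)^2 dx = 100·2π.
So (1/(2π)) ∫_{-π}^{π} (7x - 10)^2 dx = 49π^2/3 + 100 = 49π^2/3 + 100.
Parseval ⇒ Σ |c_n|^2 = 49π^2/3 + 100.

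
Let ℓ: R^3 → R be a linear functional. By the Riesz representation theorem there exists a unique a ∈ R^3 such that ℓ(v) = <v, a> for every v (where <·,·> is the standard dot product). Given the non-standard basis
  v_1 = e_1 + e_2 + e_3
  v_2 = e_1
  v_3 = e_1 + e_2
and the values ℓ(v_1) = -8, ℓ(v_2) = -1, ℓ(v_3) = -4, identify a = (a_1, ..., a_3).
a = (-1, -3, -4)

Write a = (a_1, ..., a_3) in the standard basis. For each basis vector v_i, ℓ(v_i) = <v_i, a> is a linear equation in the a_j's. Collect the n equations into a matrix system V a = ℓ, where row i of V is v_i (expressed in the standard basis). Since V is invertible (lower-triangular with 1s on the diagonal, up to permutation), solve by back-substitution:
  V =
[[1, 1, 1],
 [1, 0, 0],
 [1, 1, 0]]
  V a = (-8, -1, -4)
Solving gives a = (-1, -3, -4).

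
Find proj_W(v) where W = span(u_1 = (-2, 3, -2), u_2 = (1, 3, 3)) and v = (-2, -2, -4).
proj_W(v) = (-307/161, -318/161, -653/161)

Set up U = [u_1 | ... | u_2] ∈ R^(3×2). The projector onto W = col(U) is P = U (U^T U)^(-1) U^T.
Compute U^T U =
  [17, 1]
  [1, 19],
and U^T v = (6, -20).
Solve U^T U · c = U^T v for the coefficients: c = (67/161, -173/161). The projection is proj_W(v) = U c.
Check: (v - proj_W(v)) · u_1 = 0  (should be 0).
Check: (v - proj_W(v)) · u_2 = 0  (should be 0).
Result: proj_W(v) = (-307/161, -318/161, -653/161).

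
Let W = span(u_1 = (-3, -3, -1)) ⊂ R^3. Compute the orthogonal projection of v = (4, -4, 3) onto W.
proj_W(v) = (9/19, 9/19, 3/19)

Set up U = [u_1 | ... | u_1] ∈ R^(3×1). The projector onto W = col(U) is P = U (U^T U)^(-1) U^T.
Compute U^T U =
  [19],
and U^T v = (-3).
Solve U^T U · c = U^T v for the coefficients: c = (-3/19). The projection is proj_W(v) = U c.
Check: (v - proj_W(v)) · u_1 = 0  (should be 0).
Result: proj_W(v) = (9/19, 9/19, 3/19).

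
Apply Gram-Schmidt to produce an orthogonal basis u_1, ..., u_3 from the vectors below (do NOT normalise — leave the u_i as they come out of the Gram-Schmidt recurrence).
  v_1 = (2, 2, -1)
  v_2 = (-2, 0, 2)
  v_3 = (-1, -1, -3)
Orthogonal basis:
  u_1 = (2, 2, -1)
  u_2 = (-2/3, 4/3, 4/3)
  u_3 = (-14/9, 7/9, -14/9)

Apply the Gram-Schmidt recurrence
  u_1 = v_1
  u_i = v_i − Σ_{j<i} ((v_i · u_j) / (u_j · u_j)) · u_j.

Step by step this gives:
  u_1 = (2, 2, -1)
  u_2 = (-2/3, 4/3, 4/3)
  u_3 = (-14/9, 7/9, -14/9)

Orthogonality check:
  u_2 · u_1 = 0 (should be 0)
  u_3 · u_1 = 0 (should be 0)
  u_3 · u_2 = 0 (should be 0)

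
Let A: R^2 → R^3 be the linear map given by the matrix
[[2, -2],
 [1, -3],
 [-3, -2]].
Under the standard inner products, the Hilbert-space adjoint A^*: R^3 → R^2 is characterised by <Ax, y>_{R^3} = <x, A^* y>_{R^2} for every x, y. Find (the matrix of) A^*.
A^* = A^T =
[[2, 1, -3],
 [-2, -3, -2]]

For real matrices with standard dot products, the defining identity <Ax, y> = <x, A^* y> gives (Ax)^T y = x^T (A^*) y, i.e. x^T A^T y = x^T (A^*) y. Since this holds for all x, y, we must have A^* = A^T. Therefore
A^* =
[[2, 1, -3],
 [-2, -3, -2]].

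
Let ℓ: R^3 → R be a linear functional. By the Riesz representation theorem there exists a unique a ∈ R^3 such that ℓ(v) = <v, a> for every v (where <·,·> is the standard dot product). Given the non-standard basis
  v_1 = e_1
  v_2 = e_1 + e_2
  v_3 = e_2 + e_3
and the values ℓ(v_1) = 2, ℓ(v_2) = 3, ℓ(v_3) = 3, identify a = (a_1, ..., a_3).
a = (2, 1, 2)

Write a = (a_1, ..., a_3) in the standard basis. For each basis vector v_i, ℓ(v_i) = <v_i, a> is a linear equation in the a_j's. Collect the n equations into a matrix system V a = ℓ, where row i of V is v_i (expressed in the standard basis). Since V is invertible (lower-triangular with 1s on the diagonal, up to permutation), solve by back-substitution:
  V =
[[1, 0, 0],
 [1, 1, 0],
 [0, 1, 1]]
  V a = (2, 3, 3)
Solving gives a = (2, 1, 2).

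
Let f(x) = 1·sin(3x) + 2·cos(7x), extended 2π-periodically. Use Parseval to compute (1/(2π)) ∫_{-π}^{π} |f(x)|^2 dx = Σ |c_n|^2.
Σ |c_n|^2 = 5/2

Expand |f|^2 and use orthogonality of {sin(nx), cos(mx)} on [-π, π]:
  ∫_{-π}^{π} sin(nx)^2 dx = π, ∫ cos(mx)^2 dx = π, and cross terms integrate to 0.
So ∫_{-π}^{π} f(x)^2 dx = 1^2 · π + 2^2 · π = (1 + 4)π.
Divide by 2π: (1 + 4)/2 = 5/2.
By Parseval, this equals Σ |c_n|^2.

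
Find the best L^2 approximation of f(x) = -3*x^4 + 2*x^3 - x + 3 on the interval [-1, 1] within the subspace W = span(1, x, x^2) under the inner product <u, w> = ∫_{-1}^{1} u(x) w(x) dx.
g(x) = -18*x^2/7 + x/5 + 114/35

The best approximation g ∈ W is the orthogonal projection of f onto W. Writing g = a_0 + a_1 x + a_2 x^2, the coefficients solve the normal equations G · a = b where
  G_{ij} = <φ_i, φ_j> and b_i = <f, φ_i>, with φ_0 = 1, φ_1 = x, φ_2 = x^2.
G =
  [2, 0, 2/3]
  [0, 2/3, 0]
  [2/3, 0, 2/5],
b = (24/5, 2/15, 8/7).
Solving gives a_0 = 114/35, a_1 = 1/5, a_2 = -18/7, so
  g(x) = -18*x^2/7 + x/5 + 114/35.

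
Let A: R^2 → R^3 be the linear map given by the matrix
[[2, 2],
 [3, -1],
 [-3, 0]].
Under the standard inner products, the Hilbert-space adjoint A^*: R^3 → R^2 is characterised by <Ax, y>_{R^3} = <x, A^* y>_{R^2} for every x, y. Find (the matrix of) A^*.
A^* = A^T =
[[2, 3, -3],
 [2, -1, 0]]

For real matrices with standard dot products, the defining identity <Ax, y> = <x, A^* y> gives (Ax)^T y = x^T (A^*) y, i.e. x^T A^T y = x^T (A^*) y. Since this holds for all x, y, we must have A^* = A^T. Therefore
A^* =
[[2, 3, -3],
 [2, -1, 0]].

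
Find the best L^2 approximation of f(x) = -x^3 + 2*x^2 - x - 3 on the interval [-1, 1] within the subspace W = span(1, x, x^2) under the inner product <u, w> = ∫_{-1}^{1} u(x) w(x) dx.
g(x) = 2*x^2 - 8*x/5 - 3

The best approximation g ∈ W is the orthogonal projection of f onto W. Writing g = a_0 + a_1 x + a_2 x^2, the coefficients solve the normal equations G · a = b where
  G_{ij} = <φ_i, φ_j> and b_i = <f, φ_i>, with φ_0 = 1, φ_1 = x, φ_2 = x^2.
G =
  [2, 0, 2/3]
  [0, 2/3, 0]
  [2/3, 0, 2/5],
b = (-14/3, -16/15, -6/5).
Solving gives a_0 = -3, a_1 = -8/5, a_2 = 2, so
  g(x) = 2*x^2 - 8*x/5 - 3.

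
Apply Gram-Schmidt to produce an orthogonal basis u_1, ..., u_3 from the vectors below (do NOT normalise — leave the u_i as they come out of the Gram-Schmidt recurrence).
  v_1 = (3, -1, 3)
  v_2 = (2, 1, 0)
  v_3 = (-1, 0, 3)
Orthogonal basis:
  u_1 = (3, -1, 3)
  u_2 = (23/19, 24/19, -15/19)
  u_3 = (-27/35, 54/35, 9/7)

Apply the Gram-Schmidt recurrence
  u_1 = v_1
  u_i = v_i − Σ_{j<i} ((v_i · u_j) / (u_j · u_j)) · u_j.

Step by step this gives:
  u_1 = (3, -1, 3)
  u_2 = (23/19, 24/19, -15/19)
  u_3 = (-27/35, 54/35, 9/7)

Orthogonality check:
  u_2 · u_1 = 0 (should be 0)
  u_3 · u_1 = 0 (should be 0)
  u_3 · u_2 = 0 (should be 0)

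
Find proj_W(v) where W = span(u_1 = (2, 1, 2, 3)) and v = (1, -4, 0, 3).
proj_W(v) = (7/9, 7/18, 7/9, 7/6)

Set up U = [u_1 | ... | u_1] ∈ R^(4×1). The projector onto W = col(U) is P = U (U^T U)^(-1) U^T.
Compute U^T U =
  [18],
and U^T v = (7).
Solve U^T U · c = U^T v for the coefficients: c = (7/18). The projection is proj_W(v) = U c.
Check: (v - proj_W(v)) · u_1 = 0  (should be 0).
Result: proj_W(v) = (7/9, 7/18, 7/9, 7/6).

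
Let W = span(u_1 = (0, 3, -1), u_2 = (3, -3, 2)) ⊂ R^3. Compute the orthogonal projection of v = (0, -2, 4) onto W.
proj_W(v) = (10/11, -32/11, 14/11)

Set up U = [u_1 | ... | u_2] ∈ R^(3×2). The projector onto W = col(U) is P = U (U^T U)^(-1) U^T.
Compute U^T U =
  [10, -11]
  [-11, 22],
and U^T v = (-10, 14).
Solve U^T U · c = U^T v for the coefficients: c = (-2/3, 10/33). The projection is proj_W(v) = U c.
Check: (v - proj_W(v)) · u_1 = 0  (should be 0).
Check: (v - proj_W(v)) · u_2 = 0  (should be 0).
Result: proj_W(v) = (10/11, -32/11, 14/11).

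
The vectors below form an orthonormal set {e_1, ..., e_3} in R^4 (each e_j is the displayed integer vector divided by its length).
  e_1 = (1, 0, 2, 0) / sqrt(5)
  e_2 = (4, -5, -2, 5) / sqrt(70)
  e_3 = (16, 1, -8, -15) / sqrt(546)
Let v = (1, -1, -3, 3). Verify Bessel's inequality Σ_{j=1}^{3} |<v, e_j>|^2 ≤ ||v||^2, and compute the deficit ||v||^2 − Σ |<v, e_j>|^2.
Σ |<v, e_j>|^2 = 233/13; ||v||^2 = 20; deficit = 27/13

Write each e_j = u_j / sqrt(<u_j, u_j>) where u_j is the displayed integer vector. Then <v, e_j> = <v, u_j> / sqrt(<u_j, u_j>), so |<v, e_j>|^2 = <v, u_j>^2 / <u_j, u_j>.
Coefficients: <v, e_1> = -5/sqrt(5), <v, e_2> = 30/sqrt(70), <v, e_3> = -6/sqrt(546).
Square and sum: Σ |<v, e_j>|^2 = 233/13.
Compute ||v||^2 = v·v = 20.
Deficit = 20 − 233/13 = 27/13 ≥ 0, confirming Bessel's inequality. (The deficit equals ||v − Σ <v,e_j> e_j||^2, the squared distance from v to span{e_j}.)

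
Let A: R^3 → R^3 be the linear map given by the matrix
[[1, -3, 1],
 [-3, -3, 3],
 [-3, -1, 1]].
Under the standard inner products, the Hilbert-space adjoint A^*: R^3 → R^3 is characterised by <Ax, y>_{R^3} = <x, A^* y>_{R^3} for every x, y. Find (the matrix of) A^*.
A^* = A^T =
[[1, -3, -3],
 [-3, -3, -1],
 [1, 3, 1]]

For real matrices with standard dot products, the defining identity <Ax, y> = <x, A^* y> gives (Ax)^T y = x^T (A^*) y, i.e. x^T A^T y = x^T (A^*) y. Since this holds for all x, y, we must have A^* = A^T. Therefore
A^* =
[[1, -3, -3],
 [-3, -3, -1],
 [1, 3, 1]].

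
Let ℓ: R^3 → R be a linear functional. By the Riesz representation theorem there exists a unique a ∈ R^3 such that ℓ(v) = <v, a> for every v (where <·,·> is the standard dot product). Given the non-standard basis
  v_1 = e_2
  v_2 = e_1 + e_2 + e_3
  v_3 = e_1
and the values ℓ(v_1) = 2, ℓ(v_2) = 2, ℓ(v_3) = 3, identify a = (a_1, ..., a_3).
a = (3, 2, -3)

Write a = (a_1, ..., a_3) in the standard basis. For each basis vector v_i, ℓ(v_i) = <v_i, a> is a linear equation in the a_j's. Collect the n equations into a matrix system V a = ℓ, where row i of V is v_i (expressed in the standard basis). Since V is invertible (lower-triangular with 1s on the diagonal, up to permutation), solve by back-substitution:
  V =
[[0, 1, 0],
 [1, 1, 1],
 [1, 0, 0]]
  V a = (2, 2, 3)
Solving gives a = (3, 2, -3).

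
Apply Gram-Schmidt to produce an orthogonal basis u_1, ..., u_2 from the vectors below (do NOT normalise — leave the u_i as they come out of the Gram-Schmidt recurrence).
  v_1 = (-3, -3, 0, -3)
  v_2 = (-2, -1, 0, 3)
Orthogonal basis:
  u_1 = (-3, -3, 0, -3)
  u_2 = (-2, -1, 0, 3)

Apply the Gram-Schmidt recurrence
  u_1 = v_1
  u_i = v_i − Σ_{j<i} ((v_i · u_j) / (u_j · u_j)) · u_j.

Step by step this gives:
  u_1 = (-3, -3, 0, -3)
  u_2 = (-2, -1, 0, 3)

Orthogonality check:
  u_2 · u_1 = 0 (should be 0)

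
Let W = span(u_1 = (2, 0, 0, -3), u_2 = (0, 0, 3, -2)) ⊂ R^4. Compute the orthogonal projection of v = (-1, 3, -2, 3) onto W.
proj_W(v) = (-142/133, 0, -270/133, 393/133)

Set up U = [u_1 | ... | u_2] ∈ R^(4×2). The projector onto W = col(U) is P = U (U^T U)^(-1) U^T.
Compute U^T U =
  [13, 6]
  [6, 13],
and U^T v = (-11, -12).
Solve U^T U · c = U^T v for the coefficients: c = (-71/133, -90/133). The projection is proj_W(v) = U c.
Check: (v - proj_W(v)) · u_1 = 0  (should be 0).
Check: (v - proj_W(v)) · u_2 = 0  (should be 0).
Result: proj_W(v) = (-142/133, 0, -270/133, 393/133).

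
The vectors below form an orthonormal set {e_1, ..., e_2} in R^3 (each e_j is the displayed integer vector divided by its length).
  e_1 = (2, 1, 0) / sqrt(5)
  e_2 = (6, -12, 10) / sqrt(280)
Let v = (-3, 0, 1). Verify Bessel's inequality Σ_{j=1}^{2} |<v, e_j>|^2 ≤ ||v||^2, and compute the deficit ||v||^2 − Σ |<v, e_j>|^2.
Σ |<v, e_j>|^2 = 52/7; ||v||^2 = 10; deficit = 18/7

Write each e_j = u_j / sqrt(<u_j, u_j>) where u_j is the displayed integer vector. Then <v, e_j> = <v, u_j> / sqrt(<u_j, u_j>), so |<v, e_j>|^2 = <v, u_j>^2 / <u_j, u_j>.
Coefficients: <v, e_1> = -6/sqrt(5), <v, e_2> = -8/sqrt(280).
Square and sum: Σ |<v, e_j>|^2 = 52/7.
Compute ||v||^2 = v·v = 10.
Deficit = 10 − 52/7 = 18/7 ≥ 0, confirming Bessel's inequality. (The deficit equals ||v − Σ <v,e_j> e_j||^2, the squared distance from v to span{e_j}.)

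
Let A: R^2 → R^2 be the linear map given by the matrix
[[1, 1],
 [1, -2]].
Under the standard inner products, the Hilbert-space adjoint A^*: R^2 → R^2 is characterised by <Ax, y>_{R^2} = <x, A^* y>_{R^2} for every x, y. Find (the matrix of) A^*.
A^* = A^T =
[[1, 1],
 [1, -2]]

For real matrices with standard dot products, the defining identity <Ax, y> = <x, A^* y> gives (Ax)^T y = x^T (A^*) y, i.e. x^T A^T y = x^T (A^*) y. Since this holds for all x, y, we must have A^* = A^T. Therefore
A^* =
[[1, 1],
 [1, -2]].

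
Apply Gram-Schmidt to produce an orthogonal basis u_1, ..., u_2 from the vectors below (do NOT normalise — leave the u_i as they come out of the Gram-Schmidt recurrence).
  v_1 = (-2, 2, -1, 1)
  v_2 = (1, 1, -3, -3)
Orthogonal basis:
  u_1 = (-2, 2, -1, 1)
  u_2 = (1, 1, -3, -3)

Apply the Gram-Schmidt recurrence
  u_1 = v_1
  u_i = v_i − Σ_{j<i} ((v_i · u_j) / (u_j · u_j)) · u_j.

Step by step this gives:
  u_1 = (-2, 2, -1, 1)
  u_2 = (1, 1, -3, -3)

Orthogonality check:
  u_2 · u_1 = 0 (should be 0)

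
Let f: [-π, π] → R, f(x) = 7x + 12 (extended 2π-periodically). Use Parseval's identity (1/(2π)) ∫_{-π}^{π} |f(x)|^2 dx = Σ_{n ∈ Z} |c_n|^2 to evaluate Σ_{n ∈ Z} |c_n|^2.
Σ |c_n|^2 = 49π^2/3 + 144

Expand and integrate term by term over [-π, π]:
  ∫ (7x)^2 dx = 49·(2π^3/3); ∫ 2·7·(12)·x dx = 0 (odd integrand); ∫ 12^2 dx = 144·2π.
So (1/(2π)) ∫_{-π}^{π} (7x + 12)^2 dx = 49π^2/3 + 144 = 49π^2/3 + 144.
Parseval ⇒ Σ |c_n|^2 = 49π^2/3 + 144.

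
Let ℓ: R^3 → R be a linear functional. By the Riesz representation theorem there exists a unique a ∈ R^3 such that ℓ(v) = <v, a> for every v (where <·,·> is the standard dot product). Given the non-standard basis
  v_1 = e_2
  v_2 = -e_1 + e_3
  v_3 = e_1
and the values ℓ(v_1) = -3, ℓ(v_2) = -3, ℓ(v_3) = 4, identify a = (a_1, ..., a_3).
a = (4, -3, 1)

Write a = (a_1, ..., a_3) in the standard basis. For each basis vector v_i, ℓ(v_i) = <v_i, a> is a linear equation in the a_j's. Collect the n equations into a matrix system V a = ℓ, where row i of V is v_i (expressed in the standard basis). Since V is invertible (lower-triangular with 1s on the diagonal, up to permutation), solve by back-substitution:
  V =
[[0, 1, 0],
 [-1, 0, 1],
 [1, 0, 0]]
  V a = (-3, -3, 4)
Solving gives a = (4, -3, 1).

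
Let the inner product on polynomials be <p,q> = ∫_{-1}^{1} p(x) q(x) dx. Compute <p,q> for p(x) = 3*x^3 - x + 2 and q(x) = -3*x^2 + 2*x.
<p,q> = -44/15

Expand the product: p(x)·q(x) = -9*x^5 + 6*x^4 + 3*x^3 - 8*x^2 + 4*x.
∫_{-1}^{1} of each monomial x^k gives [2/(k+1) if k even, 0 if k odd]. Integrating term-by-term (or equivalently evaluating the antiderivative F(x) = -3*x^6/2 + 6*x^5/5 + 3*x^4/4 - 8*x^3/3 + 2*x^2 at the endpoints):
  F(1) − F(−1) = -13/60 − (163/60) = -44/15.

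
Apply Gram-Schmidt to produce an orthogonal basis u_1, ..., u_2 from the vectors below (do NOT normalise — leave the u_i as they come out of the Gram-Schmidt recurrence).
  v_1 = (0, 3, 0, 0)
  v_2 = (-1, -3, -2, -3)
Orthogonal basis:
  u_1 = (0, 3, 0, 0)
  u_2 = (-1, 0, -2, -3)

Apply the Gram-Schmidt recurrence
  u_1 = v_1
  u_i = v_i − Σ_{j<i} ((v_i · u_j) / (u_j · u_j)) · u_j.

Step by step this gives:
  u_1 = (0, 3, 0, 0)
  u_2 = (-1, 0, -2, -3)

Orthogonality check:
  u_2 · u_1 = 0 (should be 0)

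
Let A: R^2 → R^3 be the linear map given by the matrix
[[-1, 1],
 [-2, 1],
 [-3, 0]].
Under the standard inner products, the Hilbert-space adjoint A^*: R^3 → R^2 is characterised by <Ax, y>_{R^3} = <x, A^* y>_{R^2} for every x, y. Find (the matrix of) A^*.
A^* = A^T =
[[-1, -2, -3],
 [1, 1, 0]]

For real matrices with standard dot products, the defining identity <Ax, y> = <x, A^* y> gives (Ax)^T y = x^T (A^*) y, i.e. x^T A^T y = x^T (A^*) y. Since this holds for all x, y, we must have A^* = A^T. Therefore
A^* =
[[-1, -2, -3],
 [1, 1, 0]].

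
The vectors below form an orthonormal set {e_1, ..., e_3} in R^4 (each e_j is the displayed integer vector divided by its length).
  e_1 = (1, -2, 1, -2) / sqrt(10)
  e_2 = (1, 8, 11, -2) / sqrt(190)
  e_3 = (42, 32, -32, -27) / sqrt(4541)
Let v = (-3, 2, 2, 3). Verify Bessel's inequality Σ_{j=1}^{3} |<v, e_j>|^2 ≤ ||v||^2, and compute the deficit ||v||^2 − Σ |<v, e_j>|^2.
Σ |<v, e_j>|^2 = 6205/239; ||v||^2 = 26; deficit = 9/239

Write each e_j = u_j / sqrt(<u_j, u_j>) where u_j is the displayed integer vector. Then <v, e_j> = <v, u_j> / sqrt(<u_j, u_j>), so |<v, e_j>|^2 = <v, u_j>^2 / <u_j, u_j>.
Coefficients: <v, e_1> = -11/sqrt(10), <v, e_2> = 29/sqrt(190), <v, e_3> = -207/sqrt(4541).
Square and sum: Σ |<v, e_j>|^2 = 6205/239.
Compute ||v||^2 = v·v = 26.
Deficit = 26 − 6205/239 = 9/239 ≥ 0, confirming Bessel's inequality. (The deficit equals ||v − Σ <v,e_j> e_j||^2, the squared distance from v to span{e_j}.)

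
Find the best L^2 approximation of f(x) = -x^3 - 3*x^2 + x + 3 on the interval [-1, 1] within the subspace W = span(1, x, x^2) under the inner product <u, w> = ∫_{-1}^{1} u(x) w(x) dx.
g(x) = -3*x^2 + 2*x/5 + 3

The best approximation g ∈ W is the orthogonal projection of f onto W. Writing g = a_0 + a_1 x + a_2 x^2, the coefficients solve the normal equations G · a = b where
  G_{ij} = <φ_i, φ_j> and b_i = <f, φ_i>, with φ_0 = 1, φ_1 = x, φ_2 = x^2.
G =
  [2, 0, 2/3]
  [0, 2/3, 0]
  [2/3, 0, 2/5],
b = (4, 4/15, 4/5).
Solving gives a_0 = 3, a_1 = 2/5, a_2 = -3, so
  g(x) = -3*x^2 + 2*x/5 + 3.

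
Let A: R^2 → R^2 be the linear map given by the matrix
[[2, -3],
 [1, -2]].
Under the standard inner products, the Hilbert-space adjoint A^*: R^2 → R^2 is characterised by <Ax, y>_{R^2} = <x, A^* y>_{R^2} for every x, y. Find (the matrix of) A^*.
A^* = A^T =
[[2, 1],
 [-3, -2]]

For real matrices with standard dot products, the defining identity <Ax, y> = <x, A^* y> gives (Ax)^T y = x^T (A^*) y, i.e. x^T A^T y = x^T (A^*) y. Since this holds for all x, y, we must have A^* = A^T. Therefore
A^* =
[[2, 1],
 [-3, -2]].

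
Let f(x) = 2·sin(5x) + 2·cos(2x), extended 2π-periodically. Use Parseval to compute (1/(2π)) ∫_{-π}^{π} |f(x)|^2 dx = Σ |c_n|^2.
Σ |c_n|^2 = 4

Expand |f|^2 and use orthogonality of {sin(nx), cos(mx)} on [-π, π]:
  ∫_{-π}^{π} sin(nx)^2 dx = π, ∫ cos(mx)^2 dx = π, and cross terms integrate to 0.
So ∫_{-π}^{π} f(x)^2 dx = 2^2 · π + 2^2 · π = (4 + 4)π.
Divide by 2π: (4 + 4)/2 = 4.
By Parseval, this equals Σ |c_n|^2.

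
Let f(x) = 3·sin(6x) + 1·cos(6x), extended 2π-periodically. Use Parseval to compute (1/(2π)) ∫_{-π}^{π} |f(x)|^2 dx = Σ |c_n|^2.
Σ |c_n|^2 = 5

Expand |f|^2 and use orthogonality of {sin(nx), cos(mx)} on [-π, π]:
  ∫_{-π}^{π} sin(nx)^2 dx = π, ∫ cos(mx)^2 dx = π, and cross terms integrate to 0.
So ∫_{-π}^{π} f(x)^2 dx = 3^2 · π + 1^2 · π = (9 + 1)π.
Divide by 2π: (9 + 1)/2 = 5.
By Parseval, this equals Σ |c_n|^2.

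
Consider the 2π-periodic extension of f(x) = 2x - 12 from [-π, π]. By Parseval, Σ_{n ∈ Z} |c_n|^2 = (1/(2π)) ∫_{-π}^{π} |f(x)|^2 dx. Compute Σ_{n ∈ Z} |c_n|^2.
Σ |c_n|^2 = 4π^2/3 + 144

Expand and integrate term by term over [-π, π]:
  ∫ (2x)^2 dx = 4·(2π^3/3); ∫ 2·2·(-12)·x dx = 0 (odd integrand); ∫ (-12)^2 dx = 144·2π.
So (1/(2π)) ∫_{-π}^{π} (2x - 12)^2 dx = 4π^2/3 + 144 = 4π^2/3 + 144.
Parseval ⇒ Σ |c_n|^2 = 4π^2/3 + 144.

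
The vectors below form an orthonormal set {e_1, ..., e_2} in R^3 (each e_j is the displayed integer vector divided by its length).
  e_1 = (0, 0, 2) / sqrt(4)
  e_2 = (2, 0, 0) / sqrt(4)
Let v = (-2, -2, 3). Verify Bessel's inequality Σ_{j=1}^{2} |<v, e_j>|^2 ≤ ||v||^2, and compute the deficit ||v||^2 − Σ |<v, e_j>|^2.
Σ |<v, e_j>|^2 = 13; ||v||^2 = 17; deficit = 4

Write each e_j = u_j / sqrt(<u_j, u_j>) where u_j is the displayed integer vector. Then <v, e_j> = <v, u_j> / sqrt(<u_j, u_j>), so |<v, e_j>|^2 = <v, u_j>^2 / <u_j, u_j>.
Coefficients: <v, e_1> = 6/sqrt(4), <v, e_2> = -4/sqrt(4).
Square and sum: Σ |<v, e_j>|^2 = 13.
Compute ||v||^2 = v·v = 17.
Deficit = 17 − 13 = 4 ≥ 0, confirming Bessel's inequality. (The deficit equals ||v − Σ <v,e_j> e_j||^2, the squared distance from v to span{e_j}.)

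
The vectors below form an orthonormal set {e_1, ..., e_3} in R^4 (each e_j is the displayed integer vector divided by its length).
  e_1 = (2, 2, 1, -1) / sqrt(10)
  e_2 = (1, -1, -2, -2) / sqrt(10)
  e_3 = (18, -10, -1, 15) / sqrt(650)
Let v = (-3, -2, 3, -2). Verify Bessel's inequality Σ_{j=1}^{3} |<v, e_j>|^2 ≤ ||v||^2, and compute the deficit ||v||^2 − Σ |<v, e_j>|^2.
Σ |<v, e_j>|^2 = 6699/650; ||v||^2 = 26; deficit = 10201/650

Write each e_j = u_j / sqrt(<u_j, u_j>) where u_j is the displayed integer vector. Then <v, e_j> = <v, u_j> / sqrt(<u_j, u_j>), so |<v, e_j>|^2 = <v, u_j>^2 / <u_j, u_j>.
Coefficients: <v, e_1> = -5/sqrt(10), <v, e_2> = -3/sqrt(10), <v, e_3> = -67/sqrt(650).
Square and sum: Σ |<v, e_j>|^2 = 6699/650.
Compute ||v||^2 = v·v = 26.
Deficit = 26 − 6699/650 = 10201/650 ≥ 0, confirming Bessel's inequality. (The deficit equals ||v − Σ <v,e_j> e_j||^2, the squared distance from v to span{e_j}.)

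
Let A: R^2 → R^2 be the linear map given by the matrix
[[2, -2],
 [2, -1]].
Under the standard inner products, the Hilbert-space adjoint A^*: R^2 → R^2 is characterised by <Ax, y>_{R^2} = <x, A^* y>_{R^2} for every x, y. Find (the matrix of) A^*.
A^* = A^T =
[[2, 2],
 [-2, -1]]

For real matrices with standard dot products, the defining identity <Ax, y> = <x, A^* y> gives (Ax)^T y = x^T (A^*) y, i.e. x^T A^T y = x^T (A^*) y. Since this holds for all x, y, we must have A^* = A^T. Therefore
A^* =
[[2, 2],
 [-2, -1]].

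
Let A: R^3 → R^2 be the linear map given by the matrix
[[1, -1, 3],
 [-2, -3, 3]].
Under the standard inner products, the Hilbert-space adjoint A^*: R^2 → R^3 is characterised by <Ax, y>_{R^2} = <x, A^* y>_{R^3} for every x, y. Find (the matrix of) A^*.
A^* = A^T =
[[1, -2],
 [-1, -3],
 [3, 3]]

For real matrices with standard dot products, the defining identity <Ax, y> = <x, A^* y> gives (Ax)^T y = x^T (A^*) y, i.e. x^T A^T y = x^T (A^*) y. Since this holds for all x, y, we must have A^* = A^T. Therefore
A^* =
[[1, -2],
 [-1, -3],
 [3, 3]].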